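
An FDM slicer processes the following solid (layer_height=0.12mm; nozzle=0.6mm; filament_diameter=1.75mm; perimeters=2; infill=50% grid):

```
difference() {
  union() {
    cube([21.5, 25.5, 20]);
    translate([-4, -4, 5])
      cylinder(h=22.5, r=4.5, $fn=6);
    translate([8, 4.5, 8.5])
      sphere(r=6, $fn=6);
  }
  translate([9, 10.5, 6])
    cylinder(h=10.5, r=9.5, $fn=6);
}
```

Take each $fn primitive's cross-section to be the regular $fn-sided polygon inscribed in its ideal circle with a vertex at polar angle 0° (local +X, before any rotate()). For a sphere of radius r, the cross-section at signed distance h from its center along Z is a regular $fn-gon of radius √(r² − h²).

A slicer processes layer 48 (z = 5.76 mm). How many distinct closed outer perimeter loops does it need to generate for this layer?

At z = 5.76 mm: the cube is present — its section is the full 21.5×25.5 rectangle; the cylinder at (-4, -4): section is a regular 6-gon, circumradius r=4.5; the r=6 sphere at (8, 4.5) contributes a regular 6-gon of circumradius √(6²−2.74²) = 5.338; Merging all regions: the regions partially overlap (shared area 73.36 mm²), so overlapping operands fuse into one piece — 2 connected regions; the cylinder at (9, 10.5) is not intersected at this z (z outside [6, 16.5]); After the difference (first − rest): none of the subtracted shapes is present at this height, so that combined region is unchanged — 2 connected regions. The result has 2 disconnected regions.

2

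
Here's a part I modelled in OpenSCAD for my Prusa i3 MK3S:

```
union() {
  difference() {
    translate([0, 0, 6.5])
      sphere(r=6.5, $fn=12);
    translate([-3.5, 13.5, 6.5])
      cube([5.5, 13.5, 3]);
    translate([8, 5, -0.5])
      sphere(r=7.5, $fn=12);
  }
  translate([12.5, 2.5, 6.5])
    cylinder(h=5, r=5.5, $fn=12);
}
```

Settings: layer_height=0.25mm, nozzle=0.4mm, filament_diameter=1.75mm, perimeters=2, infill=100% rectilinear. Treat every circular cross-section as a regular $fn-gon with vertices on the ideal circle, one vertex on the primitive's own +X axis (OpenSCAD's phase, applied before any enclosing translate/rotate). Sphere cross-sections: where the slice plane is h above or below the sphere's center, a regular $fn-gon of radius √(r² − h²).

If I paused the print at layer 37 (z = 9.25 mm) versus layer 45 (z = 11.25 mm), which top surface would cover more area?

layer 37 (z = 9.25 mm)

Layer 37 (z = 9.25): the sphere: section is a regular 12-gon, circumradius = √(r²−h²) = √(6.5²−2.75²) = 5.890 (area = (12/2)·5.890²·sin(360°/12) = 104.06 mm²); the cube at (-3.5, 13.5) (footprint 5.5×13.5) is included at this height (area 74.25 mm²); the sphere at (8, 5) is absent (|z−center|=9.750 > r=7.5); Taking the first minus the rest: starting from the r=6.5 sphere (104.06 mm²), the 5.5×13.5 cube at (-3.5, 13.5) misses the remaining region (no effect) — area = 104.06 mm²; the r=5.5 cylinder at (12.5, 2.5) contributes a regular 12-gon of circumradius 5.5 (area = (12/2)·5.500²·sin(360°/12) = 90.75 mm²); Merging all regions: the 2 present regions are separate (no shared area or edge), so areas and boundary lengths simply add and each stays a separate island — area = 194.81 mm². So its area = 194.81 mm². Layer 45 (z = 11.25): the sphere: section is a regular 12-gon, circumradius = √(r²−h²) = √(6.5²−4.75²) = 4.437 (area = (12/2)·4.437²·sin(360°/12) = 59.06 mm²); the cube at (-3.5, 13.5) is absent (z outside [6.5, 9.5]); the sphere at (8, 5) does not reach this height (|z−center|=11.750 > r=7.5); After the difference (first − rest): none of the subtracted shapes is present at this height, so the r=6.5 sphere is unchanged — area = 59.06 mm²; the cylinder at (12.5, 2.5): section is a regular 12-gon, circumradius r=5.5 (area = (12/2)·5.500²·sin(360°/12) = 90.75 mm²); Merging all regions: the 2 present regions are separate (no shared area or edge), so areas and boundary lengths simply add and each stays a separate island — area = 149.81 mm². So its area = 149.81 mm². Layer 37 is larger (194.81 vs 149.81 mm²).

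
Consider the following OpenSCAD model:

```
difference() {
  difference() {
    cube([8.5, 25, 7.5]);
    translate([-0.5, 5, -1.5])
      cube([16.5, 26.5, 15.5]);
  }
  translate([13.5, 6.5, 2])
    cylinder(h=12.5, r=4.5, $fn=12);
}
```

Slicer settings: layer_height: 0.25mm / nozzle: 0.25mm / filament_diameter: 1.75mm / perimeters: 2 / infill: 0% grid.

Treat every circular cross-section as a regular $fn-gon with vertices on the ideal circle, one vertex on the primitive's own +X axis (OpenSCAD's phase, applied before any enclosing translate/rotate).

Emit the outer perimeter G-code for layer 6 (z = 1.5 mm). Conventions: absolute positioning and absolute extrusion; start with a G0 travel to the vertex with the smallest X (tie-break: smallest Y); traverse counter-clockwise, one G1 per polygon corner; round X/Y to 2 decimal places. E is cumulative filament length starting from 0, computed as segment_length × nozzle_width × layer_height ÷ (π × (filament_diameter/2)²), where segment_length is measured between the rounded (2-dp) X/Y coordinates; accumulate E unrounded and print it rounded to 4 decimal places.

G0 X0.00 Y0.00 Z1.50
G1 X8.50 Y0.00 E0.2209
G1 X8.50 Y5.00 E0.3508
G1 X0.00 Y5.00 E0.5717
G1 X0.00 Y0.00 E0.7016

At z = 1.5 mm: the 8.5×25 cube contributes its full rectangle; the cube at (-0.5, 5) (footprint 16.5×26.5) is included at this height; Subtracting the remaining from the first: starting from the 8.5×25 cube, the 16.5×26.5 cube at (-0.5, 5) partially overlaps it — only the 170.00 mm² overlap (of its 437.25 mm²) is removed, clipping the outline — 1 connected region; the cylinder at (13.5, 6.5) is not intersected at this z (z outside [2, 14.5]); Subtracting the remaining from the first: none of the subtracted shapes is present at this height, so that combined region is unchanged — 1 connected region. The outline is a single polygon with 4 vertices. Extrusion per mm of travel: 0.25 × 0.25 / (π × 0.875²) = 0.025984. Accumulating E over each segment gives final E = 0.7016.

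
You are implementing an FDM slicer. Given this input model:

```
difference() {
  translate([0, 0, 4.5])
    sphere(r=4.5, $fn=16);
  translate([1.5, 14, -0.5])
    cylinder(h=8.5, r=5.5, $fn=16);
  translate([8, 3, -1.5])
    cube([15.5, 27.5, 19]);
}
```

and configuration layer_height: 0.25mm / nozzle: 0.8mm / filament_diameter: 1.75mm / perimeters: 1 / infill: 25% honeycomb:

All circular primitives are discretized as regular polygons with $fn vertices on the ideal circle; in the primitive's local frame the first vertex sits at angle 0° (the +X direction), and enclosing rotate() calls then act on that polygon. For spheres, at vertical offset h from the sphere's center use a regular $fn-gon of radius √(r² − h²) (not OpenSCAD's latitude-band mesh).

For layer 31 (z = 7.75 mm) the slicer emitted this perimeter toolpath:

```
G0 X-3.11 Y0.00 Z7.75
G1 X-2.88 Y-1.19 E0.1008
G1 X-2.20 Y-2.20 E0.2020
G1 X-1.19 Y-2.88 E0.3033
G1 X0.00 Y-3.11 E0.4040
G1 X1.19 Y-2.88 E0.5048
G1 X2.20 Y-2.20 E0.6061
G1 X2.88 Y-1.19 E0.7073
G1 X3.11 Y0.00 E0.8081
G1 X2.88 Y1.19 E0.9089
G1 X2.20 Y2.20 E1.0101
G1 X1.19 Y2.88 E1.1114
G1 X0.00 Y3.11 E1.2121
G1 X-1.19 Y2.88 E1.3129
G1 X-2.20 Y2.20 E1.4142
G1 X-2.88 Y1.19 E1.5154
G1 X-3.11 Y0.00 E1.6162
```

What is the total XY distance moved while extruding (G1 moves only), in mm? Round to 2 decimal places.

Sum the Euclidean lengths of each G1 segment: total = 19.44 mm.

19.44 mm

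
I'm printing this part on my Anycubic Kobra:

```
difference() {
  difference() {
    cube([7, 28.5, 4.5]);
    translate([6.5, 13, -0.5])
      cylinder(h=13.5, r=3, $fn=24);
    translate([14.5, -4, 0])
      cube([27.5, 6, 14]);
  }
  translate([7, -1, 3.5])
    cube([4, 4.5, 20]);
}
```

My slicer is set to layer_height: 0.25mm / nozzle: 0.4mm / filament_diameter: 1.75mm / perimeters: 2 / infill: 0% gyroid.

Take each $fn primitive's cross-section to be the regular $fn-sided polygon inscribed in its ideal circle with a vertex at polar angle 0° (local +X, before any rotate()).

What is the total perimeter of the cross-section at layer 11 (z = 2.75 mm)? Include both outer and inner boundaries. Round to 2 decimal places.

75.54 mm

At z = 2.75 mm: the cube is present — its section is the full 7×28.5 rectangle (perimeter 71.00 mm); the r=3 cylinder at (6.5, 13) gives a regular 24-gon of circumradius 3 (constant along its height) (perimeter = 2·24·3.000·sin(180°/24) = 18.80 mm); the cube at (14.5, -4) is present — its section is the full 27.5×6 rectangle (perimeter 67.00 mm); Subtracting the remaining from the first: starting from the 7×28.5 cube, the r=3 cylinder at (6.5, 13) partially overlaps it — only the 16.94 mm² overlap (of its 27.95 mm²) is removed, clipping the outline; the 27.5×6 cube at (14.5, -4) misses the remaining region (no effect) — boundary = 75.54 mm; the cube at (7, -1) is absent (z outside [3.5, 23.5]); After the difference (first − rest): none of the subtracted shapes is present at this height, so the result so far is unchanged — boundary = 75.54 mm. Overall, the cross-section is a single solid region. Total boundary length (outer) = 75.54 mm.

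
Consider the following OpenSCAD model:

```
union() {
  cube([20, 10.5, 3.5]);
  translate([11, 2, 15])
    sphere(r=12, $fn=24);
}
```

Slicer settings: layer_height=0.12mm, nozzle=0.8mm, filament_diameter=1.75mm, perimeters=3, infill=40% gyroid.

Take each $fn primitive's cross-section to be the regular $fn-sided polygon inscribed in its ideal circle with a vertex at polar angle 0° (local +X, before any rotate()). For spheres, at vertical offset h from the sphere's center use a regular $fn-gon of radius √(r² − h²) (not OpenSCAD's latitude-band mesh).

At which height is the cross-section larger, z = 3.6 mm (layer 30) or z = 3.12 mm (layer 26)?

layer 26 (z = 3.12 mm)

Layer 30 (z = 3.6): the cube is not intersected at this z (z outside [0, 3.5]); the sphere at (11, 2): section is a regular 24-gon, circumradius = √(r²−h²) = √(12²−11.4²) = 3.747 (area = (24/2)·3.747²·sin(360°/24) = 43.61 mm²); Taking the union: only the r=12 sphere at (11, 2) is present, so the union is just that shape — area = 43.61 mm². So its area = 43.61 mm². Layer 26 (z = 3.12): the cube (footprint 20×10.5) is included at this height (area 210.00 mm²); the r=12 sphere at (11, 2) slices to a regular 24-gon of circumradius 1.693 (√(r²−h²) with h=11.88 from center) (area = (24/2)·1.693²·sin(360°/24) = 8.90 mm²); Merging all regions: the r=12 sphere at (11, 2) lies entirely inside the 20×10.5 cube, so the union is just the 20×10.5 cube — area = 210.00 mm². So its area = 210.00 mm². Layer 26 is larger (210.00 vs 43.61 mm²).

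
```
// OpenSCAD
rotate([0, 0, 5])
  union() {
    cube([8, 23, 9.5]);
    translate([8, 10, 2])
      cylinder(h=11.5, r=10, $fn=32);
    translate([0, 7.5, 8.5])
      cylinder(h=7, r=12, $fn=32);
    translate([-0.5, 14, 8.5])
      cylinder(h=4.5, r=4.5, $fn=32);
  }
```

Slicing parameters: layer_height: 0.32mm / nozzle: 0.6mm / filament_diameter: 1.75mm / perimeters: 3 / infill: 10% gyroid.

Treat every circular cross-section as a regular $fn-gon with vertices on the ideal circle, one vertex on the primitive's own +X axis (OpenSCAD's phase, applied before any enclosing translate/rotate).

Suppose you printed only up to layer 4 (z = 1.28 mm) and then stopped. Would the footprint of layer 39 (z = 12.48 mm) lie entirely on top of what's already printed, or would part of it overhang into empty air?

Compare the two slices. At z = 1.28: the cube (footprint 8×23) is included at this height (area 184.00 mm²); the cylinder at (8, 10) is not intersected at this z (z outside [2, 13.5]); the cylinder at (0, 7.5) does not reach this height (z outside [8.5, 15.5]); the cylinder at (-0.5, 14) is not intersected at this z (z outside [8.5, 13]); Taking the union: only the 8×23 cube is present, so the union is just that shape — area = 184.00 mm²; (whole slice rotated 5° about Z — lengths, areas and connectivity unchanged). At z = 12.48: the cube is absent (z outside [0, 9.5]); the cylinder at (8, 10): section is a regular 32-gon, circumradius r=10 (area = (32/2)·10.000²·sin(360°/32) = 312.14 mm²); the r=12 cylinder at (0, 7.5) contributes a regular 32-gon of circumradius 12 (area = (32/2)·12.000²·sin(360°/32) = 449.49 mm²); the r=4.5 cylinder at (-0.5, 14) contributes a regular 32-gon of circumradius 4.5 (area = (32/2)·4.500²·sin(360°/32) = 63.21 mm²); Merging all regions: the regions partially overlap — summed areas 824.84 mm² minus the doubly-counted overlap 259.20 mm² gives 565.65 mm² — area = 565.65 mm²; (whole slice rotated 5° about Z — lengths, areas and connectivity unchanged). Checking containment: at z = 12.48 the cross-section extends beyond the z = 1.28 cross-section by about 409.85 mm².

part overhangs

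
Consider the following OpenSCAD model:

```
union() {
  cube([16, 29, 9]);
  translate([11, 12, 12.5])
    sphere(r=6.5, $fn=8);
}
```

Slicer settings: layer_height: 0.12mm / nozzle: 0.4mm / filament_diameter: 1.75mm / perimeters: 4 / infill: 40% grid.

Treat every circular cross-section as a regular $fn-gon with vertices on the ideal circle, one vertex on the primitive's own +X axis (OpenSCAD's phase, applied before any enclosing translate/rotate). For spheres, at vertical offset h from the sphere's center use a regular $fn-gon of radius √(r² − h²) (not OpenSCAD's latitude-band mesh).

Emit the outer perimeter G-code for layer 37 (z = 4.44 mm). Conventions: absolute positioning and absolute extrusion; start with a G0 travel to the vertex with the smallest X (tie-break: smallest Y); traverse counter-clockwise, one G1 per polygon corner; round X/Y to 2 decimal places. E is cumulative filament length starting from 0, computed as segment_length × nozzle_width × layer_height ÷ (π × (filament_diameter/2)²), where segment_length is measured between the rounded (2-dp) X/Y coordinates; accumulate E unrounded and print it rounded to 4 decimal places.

At z = 4.44 mm: the cube (footprint 16×29) is included at this height; the sphere at (11, 12) is absent (|z−center|=8.060 > r=6.5); Taking the union: only the 16×29 cube is present, so the union is just that shape — 1 connected region. The outline is a single polygon with 4 vertices. Extrusion per mm of travel: 0.4 × 0.12 / (π × 0.875²) = 0.019956. Accumulating E over each segment gives final E = 1.7960.

G0 X0.00 Y0.00 Z4.44
G1 X16.00 Y0.00 E0.3193
G1 X16.00 Y29.00 E0.8980
G1 X0.00 Y29.00 E1.2173
G1 X0.00 Y0.00 E1.7960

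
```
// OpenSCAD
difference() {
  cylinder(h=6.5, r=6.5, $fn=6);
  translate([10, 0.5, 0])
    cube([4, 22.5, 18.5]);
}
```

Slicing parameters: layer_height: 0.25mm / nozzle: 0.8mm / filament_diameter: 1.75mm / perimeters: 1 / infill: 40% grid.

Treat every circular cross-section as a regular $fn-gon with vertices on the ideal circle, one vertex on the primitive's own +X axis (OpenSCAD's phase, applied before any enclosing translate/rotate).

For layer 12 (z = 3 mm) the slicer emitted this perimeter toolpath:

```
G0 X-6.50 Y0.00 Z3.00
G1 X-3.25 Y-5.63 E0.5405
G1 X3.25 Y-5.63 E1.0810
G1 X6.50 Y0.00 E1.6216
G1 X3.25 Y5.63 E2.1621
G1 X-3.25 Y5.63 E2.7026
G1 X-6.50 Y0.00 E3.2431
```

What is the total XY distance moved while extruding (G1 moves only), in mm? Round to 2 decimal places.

Sum the Euclidean lengths of each G1 segment: total = 39.00 mm.

39.00 mm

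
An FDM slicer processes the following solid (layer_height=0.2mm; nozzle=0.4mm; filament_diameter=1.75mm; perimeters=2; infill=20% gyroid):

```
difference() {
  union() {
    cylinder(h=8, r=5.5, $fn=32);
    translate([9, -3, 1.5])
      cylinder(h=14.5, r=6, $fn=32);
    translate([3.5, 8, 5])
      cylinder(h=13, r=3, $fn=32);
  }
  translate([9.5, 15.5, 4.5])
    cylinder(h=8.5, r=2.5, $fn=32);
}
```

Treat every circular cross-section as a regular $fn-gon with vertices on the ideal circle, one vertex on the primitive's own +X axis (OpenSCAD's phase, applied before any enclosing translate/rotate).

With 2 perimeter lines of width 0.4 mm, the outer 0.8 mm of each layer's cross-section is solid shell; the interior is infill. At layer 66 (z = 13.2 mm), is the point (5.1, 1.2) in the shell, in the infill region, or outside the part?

shell

At z = 13.2 mm: the cylinder is absent (z outside [0, 8]); the r=6 cylinder at (9, -3) gives a regular 32-gon of circumradius 6 (constant along its height); the r=3 cylinder at (3.5, 8) contributes a regular 32-gon of circumradius 3; Merging all regions: the 2 present regions are separate (no shared area or edge), so areas and boundary lengths simply add and each stays a separate island — 2 connected regions; the cylinder at (9.5, 15.5) is absent (z outside [4.5, 13]); Taking the first minus the rest: none of the subtracted shapes is present at this height, so that combined region is unchanged — 2 connected regions. Overall, the cross-section has 2 separate islands. The nearest boundary edge runs (4.76, 1.24)→(5.67, 1.99); distance from the point to it = 0.25 mm. (Shell/infill is judged within the island containing the point — the largest one.) The point is inside the cross-section, 0.25 mm from the nearest boundary — within the 0.8 mm shell band (2 × 0.4).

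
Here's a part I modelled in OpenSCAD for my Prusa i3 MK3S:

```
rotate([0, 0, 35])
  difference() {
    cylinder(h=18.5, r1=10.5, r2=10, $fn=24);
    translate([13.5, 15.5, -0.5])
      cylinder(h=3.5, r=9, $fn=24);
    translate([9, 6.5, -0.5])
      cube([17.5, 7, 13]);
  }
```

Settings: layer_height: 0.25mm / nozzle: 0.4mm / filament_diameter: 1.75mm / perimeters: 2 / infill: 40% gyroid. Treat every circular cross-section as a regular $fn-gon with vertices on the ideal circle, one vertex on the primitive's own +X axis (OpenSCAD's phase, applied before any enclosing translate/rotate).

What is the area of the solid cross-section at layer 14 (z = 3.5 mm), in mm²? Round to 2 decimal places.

At z = 3.5 mm: the cone: at t=0.189 of its height the radius interpolates to r₁+(r₂−r₁)t = 10.405, giving a regular 24-gon of that circumradius (area = (24/2)·10.405²·sin(360°/24) = 336.28 mm²); the cylinder at (13.5, 15.5) is absent (z outside [-0.5, 3]); the cube at (9, 6.5) (footprint 17.5×7) is included at this height (area 122.50 mm²); Subtracting the remaining from the first: starting from the cone (336.28 mm²), the 17.5×7 cube at (9, 6.5) misses the remaining region (no effect) — area = 336.28 mm²; (rotated 35° about Z; rotation is an isometry so areas/perimeters/island counts are preserved). Overall, the cross-section is a single solid region. Net area = 336.28 mm².

336.28 mm²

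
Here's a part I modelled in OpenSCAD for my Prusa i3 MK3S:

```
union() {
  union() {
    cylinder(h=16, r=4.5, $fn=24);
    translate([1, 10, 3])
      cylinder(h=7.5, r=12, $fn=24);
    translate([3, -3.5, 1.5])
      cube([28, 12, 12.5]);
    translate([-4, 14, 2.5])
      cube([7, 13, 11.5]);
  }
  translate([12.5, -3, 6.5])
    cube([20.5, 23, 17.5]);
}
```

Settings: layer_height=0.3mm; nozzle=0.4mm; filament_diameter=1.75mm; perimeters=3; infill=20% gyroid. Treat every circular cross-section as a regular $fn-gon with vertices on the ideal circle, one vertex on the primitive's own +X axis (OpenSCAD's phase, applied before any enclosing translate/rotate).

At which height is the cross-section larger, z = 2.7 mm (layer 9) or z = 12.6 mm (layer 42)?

layer 42 (z = 12.6 mm)

Layer 9 (z = 2.7): the r=4.5 cylinder contributes a regular 24-gon of circumradius 4.5 (area = (24/2)·4.500²·sin(360°/24) = 62.89 mm²); the cylinder at (1, 10) is absent (z outside [3, 10.5]); the cube at (3, -3.5) (footprint 28×12) is included at this height (area 336.00 mm²); the cube at (-4, 14) is present — its section is the full 7×13 rectangle (area 91.00 mm²); Taking the union: the regions partially overlap — summed areas 489.89 mm² minus the doubly-counted overlap 6.78 mm² gives 483.11 mm² — area = 483.11 mm²; the cube at (12.5, -3) does not reach this height (z outside [6.5, 24]); Taking the union: only that combined region is present, so the union is just that shape — area = 483.11 mm². So its area = 483.11 mm². Layer 42 (z = 12.6): the cylinder: section is a regular 24-gon, circumradius r=4.5 (area = (24/2)·4.500²·sin(360°/24) = 62.89 mm²); the cylinder at (1, 10) does not reach this height (z outside [3, 10.5]); the 28×12 cube at (3, -3.5) contributes its full rectangle (area 336.00 mm²); the cube at (-4, 14) (footprint 7×13) is included at this height (area 91.00 mm²); Combining (union): the regions partially overlap — summed areas 489.89 mm² minus the doubly-counted overlap 6.78 mm² gives 483.11 mm² — area = 483.11 mm²; the cube at (12.5, -3) (footprint 20.5×23) is included at this height (area 471.50 mm²); Merging all regions: the regions partially overlap — summed areas 954.61 mm² minus the doubly-counted overlap 212.75 mm² gives 741.86 mm² — area = 741.86 mm². So its area = 741.86 mm². Layer 42 is larger (741.86 vs 483.11 mm²).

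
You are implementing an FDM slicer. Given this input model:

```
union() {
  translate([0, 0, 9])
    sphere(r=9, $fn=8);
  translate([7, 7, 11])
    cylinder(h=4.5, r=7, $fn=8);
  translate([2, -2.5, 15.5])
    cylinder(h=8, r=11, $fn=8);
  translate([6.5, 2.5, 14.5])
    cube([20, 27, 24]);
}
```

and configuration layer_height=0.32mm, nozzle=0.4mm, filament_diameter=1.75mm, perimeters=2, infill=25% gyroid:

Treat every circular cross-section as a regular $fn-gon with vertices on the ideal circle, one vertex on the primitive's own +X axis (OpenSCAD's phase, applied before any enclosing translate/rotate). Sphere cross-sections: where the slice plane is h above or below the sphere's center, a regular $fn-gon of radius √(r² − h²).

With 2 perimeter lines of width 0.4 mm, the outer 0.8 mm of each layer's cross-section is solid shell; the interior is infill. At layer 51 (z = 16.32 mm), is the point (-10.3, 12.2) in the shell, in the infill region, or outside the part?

outside

At z = 16.32 mm: the r=9 sphere contributes a regular 8-gon of circumradius √(9²−7.32²) = 5.236; the cylinder at (7, 7) does not reach this height (z outside [11, 15.5]); the r=11 cylinder at (2, -2.5) contributes a regular 8-gon of circumradius 11; the cube at (6.5, 2.5) (footprint 20×27) is included at this height; Taking the union: the regions partially overlap (shared area 90.48 mm²), so overlapping operands fuse into one piece — 1 connected region. Overall, the cross-section is a single solid region. The nearest boundary edge runs (-9.00, -2.50)→(-5.78, 5.28); distance from the point to it = 8.27 mm. The point is not inside any of the regions above, so it lies outside the cross-section (8.27 mm from the nearest boundary).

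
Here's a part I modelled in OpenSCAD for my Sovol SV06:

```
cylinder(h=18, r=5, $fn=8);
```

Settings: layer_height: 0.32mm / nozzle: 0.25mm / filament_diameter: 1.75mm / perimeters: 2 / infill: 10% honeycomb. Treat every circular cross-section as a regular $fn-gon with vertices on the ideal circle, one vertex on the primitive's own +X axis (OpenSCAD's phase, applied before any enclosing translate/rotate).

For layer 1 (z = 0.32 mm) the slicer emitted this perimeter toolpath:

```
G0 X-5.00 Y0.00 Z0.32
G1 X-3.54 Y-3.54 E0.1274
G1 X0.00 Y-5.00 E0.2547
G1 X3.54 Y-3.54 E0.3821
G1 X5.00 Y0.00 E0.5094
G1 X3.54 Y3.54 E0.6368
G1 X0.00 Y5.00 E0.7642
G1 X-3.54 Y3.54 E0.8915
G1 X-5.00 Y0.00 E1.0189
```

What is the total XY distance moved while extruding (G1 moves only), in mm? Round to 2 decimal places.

30.63 mm

Sum the Euclidean lengths of each G1 segment: total = 30.63 mm.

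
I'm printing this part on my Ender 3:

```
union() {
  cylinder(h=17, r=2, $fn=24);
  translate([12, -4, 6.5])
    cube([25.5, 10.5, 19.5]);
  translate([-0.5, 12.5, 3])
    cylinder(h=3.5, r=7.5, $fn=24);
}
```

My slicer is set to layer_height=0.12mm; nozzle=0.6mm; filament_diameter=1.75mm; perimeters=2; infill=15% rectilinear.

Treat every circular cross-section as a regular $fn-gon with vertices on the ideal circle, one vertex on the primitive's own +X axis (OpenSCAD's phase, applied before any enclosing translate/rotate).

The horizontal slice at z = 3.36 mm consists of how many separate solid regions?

At z = 3.36 mm: the r=2 cylinder contributes a regular 24-gon of circumradius 2; the cube at (12, -4) is not intersected at this z (z outside [6.5, 26]); the r=7.5 cylinder at (-0.5, 12.5) contributes a regular 24-gon of circumradius 7.5; Combining (union): the 2 present regions are separate (no shared area or edge), so areas and boundary lengths simply add and each stays a separate island — 2 connected regions. The result has 2 disconnected regions.

2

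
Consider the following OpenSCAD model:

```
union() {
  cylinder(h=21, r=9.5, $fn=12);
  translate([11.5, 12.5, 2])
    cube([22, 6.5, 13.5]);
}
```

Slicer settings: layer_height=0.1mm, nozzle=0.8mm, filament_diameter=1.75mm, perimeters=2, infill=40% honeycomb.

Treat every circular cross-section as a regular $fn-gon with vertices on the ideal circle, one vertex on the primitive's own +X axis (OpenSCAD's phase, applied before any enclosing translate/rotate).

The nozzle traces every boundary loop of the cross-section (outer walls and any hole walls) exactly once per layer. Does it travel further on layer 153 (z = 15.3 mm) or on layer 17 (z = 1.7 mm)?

Layer 153 (z = 15.3): the r=9.5 cylinder gives a regular 12-gon of circumradius 9.5 (constant along its height) (perimeter = 2·12·9.500·sin(180°/12) = 59.01 mm); the cube at (11.5, 12.5) (footprint 22×6.5) is included at this height (perimeter 57.00 mm); Merging all regions: the 2 present regions are separate (no shared area or edge), so areas and boundary lengths simply add and each stays a separate island — boundary = 116.01 mm. So its perimeter = 116.01 mm. Layer 17 (z = 1.7): the r=9.5 cylinder contributes a regular 12-gon of circumradius 9.5 (perimeter = 2·12·9.500·sin(180°/12) = 59.01 mm); the cube at (11.5, 12.5) is not intersected at this z (z outside [2, 15.5]); Combining (union): only the r=9.5 cylinder is present, so the union is just that shape — boundary = 59.01 mm. So its perimeter = 59.01 mm. Layer 153 is larger (116.01 vs 59.01 mm).

layer 153 (z = 15.3 mm)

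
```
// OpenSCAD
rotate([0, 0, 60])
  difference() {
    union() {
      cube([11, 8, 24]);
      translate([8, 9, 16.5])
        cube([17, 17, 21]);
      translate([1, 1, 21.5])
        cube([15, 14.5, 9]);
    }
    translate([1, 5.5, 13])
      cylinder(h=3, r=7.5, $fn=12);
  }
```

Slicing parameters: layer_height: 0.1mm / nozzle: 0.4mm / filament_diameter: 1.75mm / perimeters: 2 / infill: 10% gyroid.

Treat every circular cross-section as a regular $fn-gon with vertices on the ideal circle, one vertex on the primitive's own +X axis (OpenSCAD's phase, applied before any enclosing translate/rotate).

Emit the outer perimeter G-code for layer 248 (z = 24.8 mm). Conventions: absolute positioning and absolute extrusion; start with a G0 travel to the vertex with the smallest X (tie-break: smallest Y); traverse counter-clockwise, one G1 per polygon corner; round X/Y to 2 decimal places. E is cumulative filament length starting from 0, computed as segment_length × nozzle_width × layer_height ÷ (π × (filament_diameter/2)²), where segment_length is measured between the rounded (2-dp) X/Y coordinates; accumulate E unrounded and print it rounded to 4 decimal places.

G0 X-18.52 Y19.93 Z24.80
G1 X-9.42 Y14.68 E0.1747
G1 X-12.92 Y8.62 E0.2911
G1 X-0.37 Y1.37 E0.5321
G1 X7.13 Y14.36 E0.7816
G1 X0.21 Y18.36 E0.9145
G1 X4.71 Y26.15 E1.0641
G1 X-10.02 Y34.65 E1.3469
G1 X-18.52 Y19.93 E1.6296

At z = 24.8 mm: the cube is absent (z outside [0, 24]); the cube at (8, 9) (footprint 17×17) is included at this height; the cube at (1, 1) is present — its section is the full 15×14.5 rectangle; Combining (union): the regions partially overlap (shared area 52.00 mm²), so overlapping operands fuse into one piece — 1 connected region; the cylinder at (1, 5.5) is absent (z outside [13, 16]); After the difference (first − rest): none of the subtracted shapes is present at this height, so the result so far is unchanged — 1 connected region; (whole slice rotated 60° about Z — lengths, areas and connectivity unchanged). The outline is a single polygon with 8 vertices. Extrusion per mm of travel: 0.4 × 0.1 / (π × 0.875²) = 0.016630. Accumulating E over each segment gives final E = 1.6296.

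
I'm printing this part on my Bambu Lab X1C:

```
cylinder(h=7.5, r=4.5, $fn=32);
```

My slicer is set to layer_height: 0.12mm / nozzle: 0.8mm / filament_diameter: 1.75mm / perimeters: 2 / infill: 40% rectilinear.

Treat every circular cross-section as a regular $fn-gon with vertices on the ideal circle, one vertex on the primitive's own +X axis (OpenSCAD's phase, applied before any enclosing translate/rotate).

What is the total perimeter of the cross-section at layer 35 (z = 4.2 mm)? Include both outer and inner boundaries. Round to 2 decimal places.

At z = 4.2 mm: the cylinder: section is a regular 32-gon, circumradius r=4.5 (perimeter = 2·32·4.500·sin(180°/32) = 28.23 mm). Overall, the cross-section is a single solid region. Total boundary length (outer) = 28.23 mm.

28.23 mm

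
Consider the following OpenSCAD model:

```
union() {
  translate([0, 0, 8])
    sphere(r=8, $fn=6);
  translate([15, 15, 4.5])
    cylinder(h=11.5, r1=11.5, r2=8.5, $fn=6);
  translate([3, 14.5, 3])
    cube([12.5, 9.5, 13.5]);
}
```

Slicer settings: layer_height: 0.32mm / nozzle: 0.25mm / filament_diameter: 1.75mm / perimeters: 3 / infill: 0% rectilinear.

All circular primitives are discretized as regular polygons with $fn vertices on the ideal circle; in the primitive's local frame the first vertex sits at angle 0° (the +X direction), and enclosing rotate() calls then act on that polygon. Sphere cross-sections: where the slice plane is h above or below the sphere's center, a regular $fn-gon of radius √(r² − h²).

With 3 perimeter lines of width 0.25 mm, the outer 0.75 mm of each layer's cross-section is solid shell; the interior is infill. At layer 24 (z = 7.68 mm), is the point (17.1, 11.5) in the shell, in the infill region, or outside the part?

At z = 7.68 mm: the r=8 sphere contributes a regular 6-gon of circumradius √(8²−0.32²) = 7.994; the cone at (15, 15): at t=0.277 of its height the radius interpolates to r₁+(r₂−r₁)t = 10.670, giving a regular 6-gon of that circumradius; the cube at (3, 14.5) is present — its section is the full 12.5×9.5 rectangle; Merging all regions: the regions partially overlap (shared area 82.66 mm²), so overlapping operands fuse into one piece — 2 connected regions. Overall, the cross-section has 2 separate islands. The nearest boundary edge runs (25.67, 15.00)→(20.34, 5.76); distance from the point to it = 5.67 mm. (Shell/infill is judged within the island containing the point — the largest one.) The point is inside the cross-section and 5.67 mm from the nearest boundary — more than the 0.75 mm shell width (3 × 0.25), so it's in the infill interior.

infill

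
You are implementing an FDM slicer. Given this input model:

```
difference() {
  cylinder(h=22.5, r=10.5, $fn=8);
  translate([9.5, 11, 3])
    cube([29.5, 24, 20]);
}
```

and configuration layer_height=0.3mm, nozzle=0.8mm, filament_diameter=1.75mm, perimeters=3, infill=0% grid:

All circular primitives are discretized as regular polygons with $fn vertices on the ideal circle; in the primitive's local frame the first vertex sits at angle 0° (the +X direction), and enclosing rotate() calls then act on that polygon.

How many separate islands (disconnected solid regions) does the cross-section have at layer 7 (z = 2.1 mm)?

1

At z = 2.1 mm: the r=10.5 cylinder gives a regular 8-gon of circumradius 10.5 (constant along its height); the cube at (9.5, 11) does not reach this height (z outside [3, 23]); Subtracting the remaining from the first: none of the subtracted shapes is present at this height, so the r=10.5 cylinder is unchanged — 1 connected region. Overall, the cross-section is a single solid region. Island count = 1.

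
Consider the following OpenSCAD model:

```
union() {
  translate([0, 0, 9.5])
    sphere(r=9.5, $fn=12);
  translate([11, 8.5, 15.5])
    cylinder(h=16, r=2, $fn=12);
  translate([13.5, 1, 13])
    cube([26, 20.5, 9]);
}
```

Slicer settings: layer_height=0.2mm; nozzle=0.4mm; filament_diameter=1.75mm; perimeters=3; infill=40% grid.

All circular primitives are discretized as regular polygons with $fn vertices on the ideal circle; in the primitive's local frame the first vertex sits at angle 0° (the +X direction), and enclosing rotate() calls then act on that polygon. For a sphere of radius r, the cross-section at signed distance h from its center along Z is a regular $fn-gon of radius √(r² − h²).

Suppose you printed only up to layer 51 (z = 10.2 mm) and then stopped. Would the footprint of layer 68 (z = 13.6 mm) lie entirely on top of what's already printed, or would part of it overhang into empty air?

Compare the two slices. At z = 10.2: the r=9.5 sphere slices to a regular 12-gon of circumradius 9.474 (√(r²−h²) with h=0.7 from center) (area = (12/2)·9.474²·sin(360°/12) = 269.28 mm²); the cylinder at (11, 8.5) is not intersected at this z (z outside [15.5, 31.5]); the cube at (13.5, 1) does not reach this height (z outside [13, 22]); Combining (union): only the r=9.5 sphere is present, so the union is just that shape — area = 269.28 mm². At z = 13.6: the r=9.5 sphere slices to a regular 12-gon of circumradius 8.570 (√(r²−h²) with h=4.1 from center) (area = (12/2)·8.570²·sin(360°/12) = 220.32 mm²); the cylinder at (11, 8.5) does not reach this height (z outside [15.5, 31.5]); the cube at (13.5, 1) (footprint 26×20.5) is included at this height (area 533.00 mm²); Merging all regions: the 2 present regions are separate (no shared area or edge), so areas and boundary lengths simply add and each stays a separate island — area = 753.32 mm². Checking containment: at z = 13.6 the cross-section extends beyond the z = 10.2 cross-section by about 533.00 mm².

part overhangs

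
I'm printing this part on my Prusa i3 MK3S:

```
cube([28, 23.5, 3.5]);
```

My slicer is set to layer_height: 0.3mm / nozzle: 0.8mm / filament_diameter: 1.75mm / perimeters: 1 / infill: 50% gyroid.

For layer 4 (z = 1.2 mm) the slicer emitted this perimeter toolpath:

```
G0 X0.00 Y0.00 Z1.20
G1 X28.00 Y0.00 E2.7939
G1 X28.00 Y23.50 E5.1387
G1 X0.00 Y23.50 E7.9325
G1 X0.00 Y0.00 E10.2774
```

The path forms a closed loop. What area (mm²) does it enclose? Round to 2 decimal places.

658.00 mm²

Apply the shoelace formula to the sequence of (X, Y) vertices; enclosed area = 658.00 mm².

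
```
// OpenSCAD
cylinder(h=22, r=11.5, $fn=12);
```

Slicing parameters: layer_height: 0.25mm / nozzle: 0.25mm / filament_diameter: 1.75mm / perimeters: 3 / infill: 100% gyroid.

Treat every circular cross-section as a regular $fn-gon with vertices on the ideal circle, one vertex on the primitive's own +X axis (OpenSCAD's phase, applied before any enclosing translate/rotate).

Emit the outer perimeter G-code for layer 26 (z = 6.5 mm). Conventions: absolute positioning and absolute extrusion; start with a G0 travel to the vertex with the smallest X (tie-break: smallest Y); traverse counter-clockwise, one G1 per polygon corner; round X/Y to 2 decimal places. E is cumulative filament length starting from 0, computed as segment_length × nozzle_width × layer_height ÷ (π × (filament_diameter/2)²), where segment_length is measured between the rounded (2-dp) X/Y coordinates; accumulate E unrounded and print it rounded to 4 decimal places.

G0 X-11.50 Y0.00 Z6.50
G1 X-9.96 Y-5.75 E0.1547
G1 X-5.75 Y-9.96 E0.3094
G1 X0.00 Y-11.50 E0.4641
G1 X5.75 Y-9.96 E0.6187
G1 X9.96 Y-5.75 E0.7734
G1 X11.50 Y0.00 E0.9281
G1 X9.96 Y5.75 E1.0828
G1 X5.75 Y9.96 E1.2375
G1 X0.00 Y11.50 E1.3922
G1 X-5.75 Y9.96 E1.5469
G1 X-9.96 Y5.75 E1.7016
G1 X-11.50 Y0.00 E1.8562

At z = 6.5 mm: the cylinder: section is a regular 12-gon, circumradius r=11.5. The outline is a single polygon with 12 vertices. Extrusion per mm of travel: 0.25 × 0.25 / (π × 0.875²) = 0.025984. Accumulating E over each segment gives final E = 1.8562.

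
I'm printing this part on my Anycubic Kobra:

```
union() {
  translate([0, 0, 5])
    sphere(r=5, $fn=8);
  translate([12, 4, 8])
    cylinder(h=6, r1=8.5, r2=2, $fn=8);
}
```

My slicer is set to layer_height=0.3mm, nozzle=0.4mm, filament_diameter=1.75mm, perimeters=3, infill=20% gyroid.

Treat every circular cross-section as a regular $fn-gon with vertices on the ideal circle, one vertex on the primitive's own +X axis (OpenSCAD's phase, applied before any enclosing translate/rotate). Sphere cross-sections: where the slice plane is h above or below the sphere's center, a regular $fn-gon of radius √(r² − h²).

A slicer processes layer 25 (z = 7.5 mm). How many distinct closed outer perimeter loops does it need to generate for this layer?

1

At z = 7.5 mm: the r=5 sphere slices to a regular 8-gon of circumradius 4.330 (√(r²−h²) with h=2.5 from center); the cone at (12, 4) is absent (z outside [8, 14]); Combining (union): only the r=5 sphere is present, so the union is just that shape — 1 connected region. The result has 1 disconnected region.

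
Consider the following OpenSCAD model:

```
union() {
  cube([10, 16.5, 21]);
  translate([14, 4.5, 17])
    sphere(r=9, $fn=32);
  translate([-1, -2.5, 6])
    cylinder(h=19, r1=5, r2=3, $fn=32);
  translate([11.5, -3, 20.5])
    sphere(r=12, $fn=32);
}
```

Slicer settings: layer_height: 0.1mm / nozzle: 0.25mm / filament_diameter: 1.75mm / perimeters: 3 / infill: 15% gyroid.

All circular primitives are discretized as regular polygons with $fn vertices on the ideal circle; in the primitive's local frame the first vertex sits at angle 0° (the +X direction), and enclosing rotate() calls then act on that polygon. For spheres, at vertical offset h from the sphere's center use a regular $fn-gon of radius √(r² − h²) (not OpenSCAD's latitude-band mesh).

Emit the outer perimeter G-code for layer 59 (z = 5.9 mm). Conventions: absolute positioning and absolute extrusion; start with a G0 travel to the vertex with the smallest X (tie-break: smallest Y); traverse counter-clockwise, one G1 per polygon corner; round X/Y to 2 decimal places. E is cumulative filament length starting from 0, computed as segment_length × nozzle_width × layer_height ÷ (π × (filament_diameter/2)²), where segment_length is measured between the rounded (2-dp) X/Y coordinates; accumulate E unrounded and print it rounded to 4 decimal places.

At z = 5.9 mm: the cube (footprint 10×16.5) is included at this height; the sphere at (14, 4.5) does not reach this height (|z−center|=11.100 > r=9); the cone at (-1, -2.5) is not intersected at this z (z outside [6, 25]); the sphere at (11.5, -3) is not intersected at this z (|z−center|=14.600 > r=12); Merging all regions: only the 10×16.5 cube is present, so the union is just that shape — 1 connected region. The outline is a single polygon with 4 vertices. Extrusion per mm of travel: 0.25 × 0.1 / (π × 0.875²) = 0.010394. Accumulating E over each segment gives final E = 0.5509.

G0 X0.00 Y0.00 Z5.90
G1 X10.00 Y0.00 E0.1039
G1 X10.00 Y16.50 E0.2754
G1 X0.00 Y16.50 E0.3794
G1 X0.00 Y0.00 E0.5509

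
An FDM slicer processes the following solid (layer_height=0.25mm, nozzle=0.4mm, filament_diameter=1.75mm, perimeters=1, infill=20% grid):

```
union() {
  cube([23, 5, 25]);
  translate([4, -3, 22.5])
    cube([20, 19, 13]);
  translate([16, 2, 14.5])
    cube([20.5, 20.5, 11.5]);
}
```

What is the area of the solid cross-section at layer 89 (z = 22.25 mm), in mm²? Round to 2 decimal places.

514.25 mm²

At z = 22.25 mm: the 23×5 cube contributes its full rectangle (area 115.00 mm²); the cube at (4, -3) is not intersected at this z (z outside [22.5, 35.5]); the 20.5×20.5 cube at (16, 2) contributes its full rectangle (area 420.25 mm²); Taking the union: the regions partially overlap — summed areas 535.25 mm² minus the doubly-counted overlap 21.00 mm² gives 514.25 mm² — area = 514.25 mm². Overall, the cross-section is a single solid region. Net area = 514.25 mm².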